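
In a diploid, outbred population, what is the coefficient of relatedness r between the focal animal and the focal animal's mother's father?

0.25

Each parent–offspring link contributes a factor of 1/2, and independent paths through distinct common ancestors add.
Two parent–offspring links: r = (1/2)^2 = 1/4.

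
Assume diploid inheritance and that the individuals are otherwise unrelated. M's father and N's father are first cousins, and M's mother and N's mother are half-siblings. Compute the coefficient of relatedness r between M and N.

Relatedness sums over independent paths through distinct common ancestors.
M and N are related in two ways: second cousins through their fathers (r = 1/32) and half first cousins through their mothers (r = 1/16).
r = 1/32 + 1/16 = 0.09375.

0.09375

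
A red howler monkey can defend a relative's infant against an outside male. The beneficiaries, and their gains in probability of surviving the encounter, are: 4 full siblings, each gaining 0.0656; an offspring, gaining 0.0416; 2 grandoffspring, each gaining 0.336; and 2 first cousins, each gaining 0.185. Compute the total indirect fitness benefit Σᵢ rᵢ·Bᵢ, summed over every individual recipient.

r to a full sibling = 0.5 (full sibs share both parents — two paths of length 2: r = 2·(1/2)^2 = 1/2).
r to an offspring = 0.5 (one parent–offspring link: r = (1/2)^1 = 1/2).
r to a grandoffspring = 1/4 (two parent–offspring links: r = (1/2)^2 = 1/4).
r to a first cousin = 1/8 (first cousins share one grandparent pair — two paths of length 4: r = 2·(1/2)^4 = 1/8).
Summing one r·B term per recipient: 4·0.5·0.0656 + 1·0.5·0.0416 + 2·0.25·0.336 + 2·0.125·0.185 = 0.36625.

0.36625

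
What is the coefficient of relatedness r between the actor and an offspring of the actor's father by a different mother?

0.25

Each parent–offspring link contributes a factor of 1/2, and independent paths through distinct common ancestors add.
Half-sibs share one parent — one path of length 2: r = (1/2)^2 = 1/4.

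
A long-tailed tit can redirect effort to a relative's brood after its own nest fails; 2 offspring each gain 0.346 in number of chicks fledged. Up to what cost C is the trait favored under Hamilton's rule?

0.346

r to an offspring = 1/2 (one parent–offspring link: r = (1/2)^1 = 1/2).
Hamilton's rule: n·r·B > C, so the trait is favored while C < n·r·B = 2·0.5·0.346 = 0.346.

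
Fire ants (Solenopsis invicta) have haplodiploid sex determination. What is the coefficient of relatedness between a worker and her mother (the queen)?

0.5

One meiotic link between diploid queen and diploid daughter: r = 1/2.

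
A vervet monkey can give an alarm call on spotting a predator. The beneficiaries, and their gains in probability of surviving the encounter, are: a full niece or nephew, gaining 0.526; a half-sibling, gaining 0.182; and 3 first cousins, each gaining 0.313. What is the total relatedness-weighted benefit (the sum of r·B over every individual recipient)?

0.294375

r to a full niece or nephew = 1/4 (full aunt/uncle↔niece/nephew: two paths of length 3 through the shared grandparent pair: r = 2·(1/2)^3 = 1/4).
r to a half-sibling = 0.25 (half-sibs share one parent — one path of length 2: r = (1/2)^2 = 1/4).
r to a first cousin = 1/8 (first cousins share one grandparent pair — two paths of length 4: r = 2·(1/2)^4 = 1/8).
Summing one r·B term per recipient: 1·0.25·0.526 + 1·0.25·0.182 + 3·0.125·0.313 = 0.294375.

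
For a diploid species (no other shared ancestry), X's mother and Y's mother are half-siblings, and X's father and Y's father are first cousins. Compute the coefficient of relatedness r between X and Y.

0.09375

Independent pedigree routes through distinct common ancestors add.
X and Y are related in two ways: half first cousins through their mothers (r = 1/16) and second cousins through their fathers (r = 1/32).
r = 1/16 + 1/32 = 0.09375.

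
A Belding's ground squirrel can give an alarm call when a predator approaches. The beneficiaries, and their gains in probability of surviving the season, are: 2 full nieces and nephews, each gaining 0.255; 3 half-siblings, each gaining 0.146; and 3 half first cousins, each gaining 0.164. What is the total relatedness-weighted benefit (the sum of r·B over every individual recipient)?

r to a full niece or nephew = 1/4 (full aunt/uncle↔niece/nephew: two paths of length 3 through the shared grandparent pair: r = 2·(1/2)^3 = 1/4).
r to a half-sibling = 0.25 (half-sibs share one parent — one path of length 2: r = (1/2)^2 = 1/4).
r to a half first cousin = 0.0625 (half first cousins share one grandparent — one path of length 4: r = (1/2)^4 = 1/16).
Summing one r·B term per recipient: 2·0.25·0.255 + 3·0.25·0.146 + 3·0.0625·0.164 = 0.26775.

0.26775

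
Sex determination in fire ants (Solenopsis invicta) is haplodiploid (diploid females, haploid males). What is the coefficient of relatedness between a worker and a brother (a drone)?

0.25

Her haploid brother carries none of their father's genes and a random half of their mother's genome; that half matches the maternal half of her own genome with probability 1/2: r = 1/2 · 1/2 = 1/4.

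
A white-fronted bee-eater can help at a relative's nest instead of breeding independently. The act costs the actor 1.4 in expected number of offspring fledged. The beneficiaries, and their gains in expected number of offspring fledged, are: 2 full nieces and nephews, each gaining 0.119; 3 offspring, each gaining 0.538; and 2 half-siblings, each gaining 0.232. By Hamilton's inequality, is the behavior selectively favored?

Hamilton's rule: the trait is favored when the sum of r·B over every recipient exceeds the actor's cost C.
r to a full niece or nephew = 0.25 (full aunt/uncle↔niece/nephew: two paths of length 3 through the shared grandparent pair: r = 2·(1/2)^3 = 1/4).
r to an offspring = 1/2 (one parent–offspring link: r = (1/2)^1 = 1/2).
r to a half-sibling = 1/4 (half-sibs share one parent — one path of length 2: r = (1/2)^2 = 1/4).
Summing one r·B term per recipient: 2·0.25·0.119 + 3·0.5·0.538 + 2·0.25·0.232 = 0.9825.
0.9825 < 1.4: the indirect benefit is less than the cost.

No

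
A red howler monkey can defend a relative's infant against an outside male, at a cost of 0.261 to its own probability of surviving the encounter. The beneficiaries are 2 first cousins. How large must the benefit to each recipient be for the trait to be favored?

r to a first cousin = 1/8 (first cousins share one grandparent pair — two paths of length 4: r = 2·(1/2)^4 = 1/8).
Hamilton's rule with n recipients of equal r: n·r·B > C, so B > C/(n·r) = 0.261/(2·0.125) = 1.044.

1.044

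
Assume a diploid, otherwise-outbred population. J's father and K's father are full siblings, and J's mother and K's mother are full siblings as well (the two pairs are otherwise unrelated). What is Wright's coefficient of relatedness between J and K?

Relatedness sums over independent paths through distinct common ancestors.
J and K are related in two ways: first cousins through their fathers (r = 1/8) and first cousins through their mothers (r = 1/8) — i.e. double first cousins.
r = 1/8 + 1/8 = 1/4 = 0.25.

0.25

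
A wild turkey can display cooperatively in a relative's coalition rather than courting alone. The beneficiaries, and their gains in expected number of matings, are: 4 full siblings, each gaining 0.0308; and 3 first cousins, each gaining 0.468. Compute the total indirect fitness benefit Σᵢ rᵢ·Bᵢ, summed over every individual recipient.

r to a full sibling = 1/2 (full sibs share both parents — two paths of length 2: r = 2·(1/2)^2 = 1/2).
r to a first cousin = 0.125 (first cousins share one grandparent pair — two paths of length 4: r = 2·(1/2)^4 = 1/8).
Summing one r·B term per recipient: 4·0.5·0.0308 + 3·0.125·0.468 = 0.2371.

0.2371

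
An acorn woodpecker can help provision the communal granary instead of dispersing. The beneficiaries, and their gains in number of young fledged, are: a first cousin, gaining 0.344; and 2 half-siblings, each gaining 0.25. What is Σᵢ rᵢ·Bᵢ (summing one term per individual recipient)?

0.168

r to a first cousin = 0.125 (first cousins share one grandparent pair — two paths of length 4: r = 2·(1/2)^4 = 1/8).
r to a half-sibling = 1/4 (half-sibs share one parent — one path of length 2: r = (1/2)^2 = 1/4).
Summing one r·B term per recipient: 1·0.125·0.344 + 2·0.25·0.25 = 0.168.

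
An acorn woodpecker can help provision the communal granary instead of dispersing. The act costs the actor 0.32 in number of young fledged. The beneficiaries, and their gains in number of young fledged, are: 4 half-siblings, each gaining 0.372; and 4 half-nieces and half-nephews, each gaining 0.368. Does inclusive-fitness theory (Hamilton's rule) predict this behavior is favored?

Yes

Hamilton's rule: the trait is favored when the sum of r·B over every recipient exceeds the actor's cost C.
r to a half-sibling = 0.25 (half-sibs share one parent — one path of length 2: r = (1/2)^2 = 1/4).
r to a half-niece or half-nephew = 1/8 (half-aunt/uncle↔niece/nephew: one path of length 3: r = (1/2)^3 = 1/8).
Summing one r·B term per recipient: 4·0.25·0.372 + 4·0.125·0.368 = 0.556.
0.556 > 0.32: the indirect benefit exceeds the cost.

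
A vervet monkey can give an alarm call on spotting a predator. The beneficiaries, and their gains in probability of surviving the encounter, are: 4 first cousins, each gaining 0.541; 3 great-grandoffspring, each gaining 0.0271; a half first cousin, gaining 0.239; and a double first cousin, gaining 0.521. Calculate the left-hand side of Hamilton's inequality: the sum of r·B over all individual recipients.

r to a first cousin = 1/8 (first cousins share one grandparent pair — two paths of length 4: r = 2·(1/2)^4 = 1/8).
r to a great-grandoffspring = 1/8 (three parent–offspring links: r = (1/2)^3 = 1/8).
r to a half first cousin = 1/16 (half first cousins share one grandparent — one path of length 4: r = (1/2)^4 = 1/16).
r to a double first cousin = 1/4 (double first cousins share both grandparent pairs — four paths of length 4: r = 4·(1/2)^4 = 1/4).
Summing one r·B term per recipient: 4·0.125·0.541 + 3·0.125·0.0271 + 1·0.0625·0.239 + 1·0.25·0.521 = 0.42585.

0.42585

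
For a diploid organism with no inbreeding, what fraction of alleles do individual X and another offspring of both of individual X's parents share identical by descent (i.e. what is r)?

Each parent–offspring link contributes a factor of 1/2, and independent paths through distinct common ancestors add.
Full sibs share both parents — two paths of length 2: r = 2·(1/2)^2 = 1/2.

0.5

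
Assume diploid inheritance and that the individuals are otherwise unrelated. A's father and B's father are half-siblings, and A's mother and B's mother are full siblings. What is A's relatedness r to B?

With two independent routes of shared ancestry, r is the sum of the two contributions.
A and B are related in two ways: half first cousins through their fathers (r = 1/16) and first cousins through their mothers (r = 1/8).
r = 1/16 + 1/8 = 0.1875.

0.1875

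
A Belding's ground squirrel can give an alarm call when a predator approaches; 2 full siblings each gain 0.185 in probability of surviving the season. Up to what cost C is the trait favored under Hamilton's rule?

r to a full sibling = 0.5 (full sibs share both parents — two paths of length 2: r = 2·(1/2)^2 = 1/2).
Hamilton's rule: n·r·B > C, so the trait is favored while C < n·r·B = 2·0.5·0.185 = 0.185.

0.185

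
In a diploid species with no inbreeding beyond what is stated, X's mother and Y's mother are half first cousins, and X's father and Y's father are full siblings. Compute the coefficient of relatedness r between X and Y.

Independent pedigree routes through distinct common ancestors add.
X and Y are related in two ways: half second cousins through their mothers (r = 1/64) and first cousins through their fathers (r = 1/8).
r = 1/64 + 1/8 = 9/64 = 0.140625.

0.140625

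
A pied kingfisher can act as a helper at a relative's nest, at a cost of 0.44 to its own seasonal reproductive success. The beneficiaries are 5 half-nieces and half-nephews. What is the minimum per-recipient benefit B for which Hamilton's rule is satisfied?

0.704

r to a half-niece or half-nephew = 1/8 (half-aunt/uncle↔niece/nephew: one path of length 3: r = (1/2)^3 = 1/8).
Hamilton's rule with n recipients of equal r: n·r·B > C, so B > C/(n·r) = 0.44/(5·0.125) = 0.704.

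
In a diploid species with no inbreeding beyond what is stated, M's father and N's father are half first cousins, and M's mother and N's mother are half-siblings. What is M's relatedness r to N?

Independent pedigree routes through distinct common ancestors add.
M and N are related in two ways: half second cousins through their fathers (r = 1/64) and half first cousins through their mothers (r = 1/16).
r = 1/64 + 1/16 = 0.078125.

0.078125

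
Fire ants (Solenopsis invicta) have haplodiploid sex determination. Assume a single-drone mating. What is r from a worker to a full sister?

Haplodiploid full sisters inherit their father's entire haploid genome identically (contributing 1/2) and on average half of their mother's contribution (1/2 · 1/2 = 1/4); r = 1/2 + 1/4 = 3/4.

0.75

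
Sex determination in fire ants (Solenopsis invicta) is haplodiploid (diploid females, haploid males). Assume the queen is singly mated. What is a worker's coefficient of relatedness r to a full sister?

Haplodiploid full sisters inherit their father's entire haploid genome identically (contributing 1/2) and on average half of their mother's contribution (1/2 · 1/2 = 1/4); r = 1/2 + 1/4 = 3/4.

0.75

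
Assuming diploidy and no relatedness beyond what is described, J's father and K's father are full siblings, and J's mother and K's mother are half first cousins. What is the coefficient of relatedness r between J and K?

0.140625

Independent pedigree routes through distinct common ancestors add.
J and K are related in two ways: first cousins through their fathers (r = 1/8) and half second cousins through their mothers (r = 1/64).
r = 1/8 + 1/64 = 9/64 = 0.140625.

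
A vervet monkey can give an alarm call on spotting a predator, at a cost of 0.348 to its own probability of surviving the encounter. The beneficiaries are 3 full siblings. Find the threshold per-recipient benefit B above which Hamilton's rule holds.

0.232

r to a full sibling = 0.5 (full sibs share both parents — two paths of length 2: r = 2·(1/2)^2 = 1/2).
Hamilton's rule with n recipients of equal r: n·r·B > C, so B > C/(n·r) = 0.348/(3·0.5) = 0.232.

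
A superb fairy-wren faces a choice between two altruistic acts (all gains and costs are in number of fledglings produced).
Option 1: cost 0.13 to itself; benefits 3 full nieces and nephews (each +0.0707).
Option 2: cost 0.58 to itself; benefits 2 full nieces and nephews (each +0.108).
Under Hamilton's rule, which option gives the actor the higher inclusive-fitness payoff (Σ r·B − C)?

Option 1

Option 1: r to a full niece or nephew = 0.25.
Option 1: Σ r·B − C = (3·0.25·0.0707) − 0.13 = -0.076975.
Option 2: r to a full niece or nephew = 0.25.
Option 2: Σ r·B − C = (2·0.25·0.108) − 0.58 = -0.526.
Option 1 has the higher net inclusive-fitness payoff.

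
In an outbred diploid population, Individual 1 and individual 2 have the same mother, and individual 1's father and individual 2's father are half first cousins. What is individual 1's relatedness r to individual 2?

0.265625

Wright's path rule: contributions from independent ancestry routes add.
Individual 1 and individual 2 are related in two ways: half-sibs through their shared mother (r = 1/4) and half second cousins through their fathers (r = 1/64).
r = 1/4 + 1/64 = 17/64 = 0.265625.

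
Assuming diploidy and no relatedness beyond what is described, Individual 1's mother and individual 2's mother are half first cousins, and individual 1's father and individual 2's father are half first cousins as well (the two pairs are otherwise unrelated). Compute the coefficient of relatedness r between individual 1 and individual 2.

0.03125

Relatedness sums over independent paths through distinct common ancestors.
Individual 1 and individual 2 are related in two ways: half second cousins through their mothers (r = 1/64) and half second cousins through their fathers (r = 1/64).
r = 1/64 + 1/64 = 0.03125.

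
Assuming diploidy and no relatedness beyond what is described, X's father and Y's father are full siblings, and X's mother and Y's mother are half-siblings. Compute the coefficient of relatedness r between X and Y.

Relatedness sums over independent paths through distinct common ancestors.
X and Y are related in two ways: first cousins through their fathers (r = 1/8) and half first cousins through their mothers (r = 1/16).
r = 1/8 + 1/16 = 0.1875.

0.1875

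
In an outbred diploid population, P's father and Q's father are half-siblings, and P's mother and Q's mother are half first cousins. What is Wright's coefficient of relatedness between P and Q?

0.078125

Relatedness sums over independent paths through distinct common ancestors.
P and Q are related in two ways: half first cousins through their fathers (r = 1/16) and half second cousins through their mothers (r = 1/64).
r = 1/16 + 1/64 = 5/64 = 0.078125.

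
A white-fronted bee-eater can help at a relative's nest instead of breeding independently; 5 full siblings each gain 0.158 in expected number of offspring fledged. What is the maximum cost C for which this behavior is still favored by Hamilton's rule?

0.395

r to a full sibling = 0.5 (full sibs share both parents — two paths of length 2: r = 2·(1/2)^2 = 1/2).
Hamilton's rule: n·r·B > C, so the trait is favored while C < n·r·B = 5·0.5·0.158 = 0.395.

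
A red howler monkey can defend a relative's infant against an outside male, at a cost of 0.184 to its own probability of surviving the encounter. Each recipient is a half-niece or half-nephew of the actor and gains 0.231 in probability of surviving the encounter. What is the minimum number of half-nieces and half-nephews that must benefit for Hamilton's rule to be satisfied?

r to a half-niece or half-nephew = 0.125 (half-aunt/uncle↔niece/nephew: one path of length 3: r = (1/2)^3 = 1/8).
Hamilton's rule: n·r·B > C  ⇒  n > C/(r·B) = 0.184/(0.125·0.231) = 6.372.
The smallest integer exceeding 6.372 is 7.

7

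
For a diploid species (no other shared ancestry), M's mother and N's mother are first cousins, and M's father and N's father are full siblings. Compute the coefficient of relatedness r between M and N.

0.15625

With two independent routes of shared ancestry, r is the sum of the two contributions.
M and N are related in two ways: second cousins through their mothers (r = 1/32) and first cousins through their fathers (r = 1/8).
r = 1/32 + 1/8 = 0.15625.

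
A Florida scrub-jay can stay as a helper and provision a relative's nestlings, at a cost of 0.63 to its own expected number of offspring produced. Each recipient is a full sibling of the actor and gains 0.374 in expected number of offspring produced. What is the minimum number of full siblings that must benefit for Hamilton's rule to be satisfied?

r to a full sibling = 1/2 (full sibs share both parents — two paths of length 2: r = 2·(1/2)^2 = 1/2).
Hamilton's rule: n·r·B > C  ⇒  n > C/(r·B) = 0.63/(0.5·0.374) = 3.369.
The smallest integer exceeding 3.369 is 4.

4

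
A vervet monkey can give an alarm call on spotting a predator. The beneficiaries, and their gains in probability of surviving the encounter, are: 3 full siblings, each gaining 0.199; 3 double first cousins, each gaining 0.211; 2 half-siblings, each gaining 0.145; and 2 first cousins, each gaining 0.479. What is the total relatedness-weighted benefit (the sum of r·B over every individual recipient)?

r to a full sibling = 0.5 (full sibs share both parents — two paths of length 2: r = 2·(1/2)^2 = 1/2).
r to a double first cousin = 0.25 (double first cousins share both grandparent pairs — four paths of length 4: r = 4·(1/2)^4 = 1/4).
r to a half-sibling = 0.25 (half-sibs share one parent — one path of length 2: r = (1/2)^2 = 1/4).
r to a first cousin = 1/8 (first cousins share one grandparent pair — two paths of length 4: r = 2·(1/2)^4 = 1/8).
Summing one r·B term per recipient: 3·0.5·0.199 + 3·0.25·0.211 + 2·0.25·0.145 + 2·0.125·0.479 = 0.649.

0.649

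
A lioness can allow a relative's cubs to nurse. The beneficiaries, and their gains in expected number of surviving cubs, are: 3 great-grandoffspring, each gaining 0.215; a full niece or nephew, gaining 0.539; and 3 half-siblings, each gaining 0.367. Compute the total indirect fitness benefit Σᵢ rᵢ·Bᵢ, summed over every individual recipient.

r to a great-grandoffspring = 1/8 (three parent–offspring links: r = (1/2)^3 = 1/8).
r to a full niece or nephew = 0.25 (full aunt/uncle↔niece/nephew: two paths of length 3 through the shared grandparent pair: r = 2·(1/2)^3 = 1/4).
r to a half-sibling = 1/4 (half-sibs share one parent — one path of length 2: r = (1/2)^2 = 1/4).
Summing one r·B term per recipient: 3·0.125·0.215 + 1·0.25·0.539 + 3·0.25·0.367 = 0.490625.

0.490625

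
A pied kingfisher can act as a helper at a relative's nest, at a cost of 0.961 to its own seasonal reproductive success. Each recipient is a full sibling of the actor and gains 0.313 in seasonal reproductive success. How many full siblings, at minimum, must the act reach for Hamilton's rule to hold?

7

r to a full sibling = 0.5 (full sibs share both parents — two paths of length 2: r = 2·(1/2)^2 = 1/2).
Hamilton's rule: n·r·B > C  ⇒  n > C/(r·B) = 0.961/(0.5·0.313) = 6.141.
The smallest integer exceeding 6.141 is 7.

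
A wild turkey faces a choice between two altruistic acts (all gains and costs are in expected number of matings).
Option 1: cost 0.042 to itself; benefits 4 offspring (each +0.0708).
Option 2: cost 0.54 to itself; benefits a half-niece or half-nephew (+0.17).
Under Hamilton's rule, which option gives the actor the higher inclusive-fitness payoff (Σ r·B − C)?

Option 1

Option 1: r to an offspring = 0.5.
Option 1: Σ r·B − C = (4·0.5·0.0708) − 0.042 = 0.0996.
Option 2: r to a half-niece or half-nephew = 0.125.
Option 2: Σ r·B − C = (1·0.125·0.17) − 0.54 = -0.51875.
Option 1 has the higher net inclusive-fitness payoff.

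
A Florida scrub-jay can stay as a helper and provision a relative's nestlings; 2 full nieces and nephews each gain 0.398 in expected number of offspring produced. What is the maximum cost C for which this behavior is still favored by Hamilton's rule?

0.199

r to a full niece or nephew = 1/4 (full aunt/uncle↔niece/nephew: two paths of length 3 through the shared grandparent pair: r = 2·(1/2)^3 = 1/4).
Hamilton's rule: n·r·B > C, so the trait is favored while C < n·r·B = 2·0.25·0.398 = 0.199.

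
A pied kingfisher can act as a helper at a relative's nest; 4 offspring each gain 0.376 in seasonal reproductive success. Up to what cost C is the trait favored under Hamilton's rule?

r to an offspring = 0.5 (one parent–offspring link: r = (1/2)^1 = 1/2).
Hamilton's rule: n·r·B > C, so the trait is favored while C < n·r·B = 4·0.5·0.376 = 0.752.

0.752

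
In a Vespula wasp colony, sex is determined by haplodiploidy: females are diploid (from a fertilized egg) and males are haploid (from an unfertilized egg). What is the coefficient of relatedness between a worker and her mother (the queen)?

0.5

One meiotic link between diploid queen and diploid daughter: r = 1/2.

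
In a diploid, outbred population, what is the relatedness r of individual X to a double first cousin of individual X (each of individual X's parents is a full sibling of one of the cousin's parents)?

Each parent–offspring link contributes a factor of 1/2, and independent paths through distinct common ancestors add.
Double first cousins share both grandparent pairs — four paths of length 4: r = 4·(1/2)^4 = 1/4.

0.25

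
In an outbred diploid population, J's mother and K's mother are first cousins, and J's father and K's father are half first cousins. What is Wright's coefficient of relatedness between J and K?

0.046875

With two independent routes of shared ancestry, r is the sum of the two contributions.
J and K are related in two ways: second cousins through their mothers (r = 1/32) and half second cousins through their fathers (r = 1/64).
r = 1/32 + 1/64 = 0.046875.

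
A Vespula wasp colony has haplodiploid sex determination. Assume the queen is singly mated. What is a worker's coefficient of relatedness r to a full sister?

Haplodiploid full sisters inherit their father's entire haploid genome identically (contributing 1/2) and on average half of their mother's contribution (1/2 · 1/2 = 1/4); r = 1/2 + 1/4 = 3/4.

0.75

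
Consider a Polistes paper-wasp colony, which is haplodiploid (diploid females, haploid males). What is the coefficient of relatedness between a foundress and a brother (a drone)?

Her haploid brother carries none of their father's genes and a random half of their mother's genome; that half matches the maternal half of her own genome with probability 1/2: r = 1/2 · 1/2 = 1/4.

0.25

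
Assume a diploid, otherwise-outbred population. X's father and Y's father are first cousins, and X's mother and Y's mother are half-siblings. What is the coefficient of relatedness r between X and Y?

0.09375

With two independent routes of shared ancestry, r is the sum of the two contributions.
X and Y are related in two ways: second cousins through their fathers (r = 1/32) and half first cousins through their mothers (r = 1/16).
r = 1/32 + 1/16 = 0.09375.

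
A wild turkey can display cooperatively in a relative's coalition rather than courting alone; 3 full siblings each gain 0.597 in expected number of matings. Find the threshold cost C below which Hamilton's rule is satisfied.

0.8955

r to a full sibling = 0.5 (full sibs share both parents — two paths of length 2: r = 2·(1/2)^2 = 1/2).
Hamilton's rule: n·r·B > C, so the trait is favored while C < n·r·B = 3·0.5·0.597 = 0.8955.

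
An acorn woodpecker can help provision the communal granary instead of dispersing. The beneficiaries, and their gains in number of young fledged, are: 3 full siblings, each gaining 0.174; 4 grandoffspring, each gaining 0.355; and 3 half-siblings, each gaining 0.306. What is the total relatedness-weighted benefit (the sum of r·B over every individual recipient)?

r to a full sibling = 0.5 (full sibs share both parents — two paths of length 2: r = 2·(1/2)^2 = 1/2).
r to a grandoffspring = 0.25 (two parent–offspring links: r = (1/2)^2 = 1/4).
r to a half-sibling = 1/4 (half-sibs share one parent — one path of length 2: r = (1/2)^2 = 1/4).
Summing one r·B term per recipient: 3·0.5·0.174 + 4·0.25·0.355 + 3·0.25·0.306 = 0.8455.

0.8455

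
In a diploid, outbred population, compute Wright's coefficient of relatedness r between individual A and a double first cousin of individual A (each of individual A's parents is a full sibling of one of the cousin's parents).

Each parent–offspring link contributes a factor of 1/2, and independent paths through distinct common ancestors add.
Double first cousins share both grandparent pairs — four paths of length 4: r = 4·(1/2)^4 = 1/4.

0.25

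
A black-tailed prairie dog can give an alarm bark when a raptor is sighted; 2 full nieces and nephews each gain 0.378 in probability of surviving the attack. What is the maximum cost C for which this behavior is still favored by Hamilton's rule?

r to a full niece or nephew = 1/4 (full aunt/uncle↔niece/nephew: two paths of length 3 through the shared grandparent pair: r = 2·(1/2)^3 = 1/4).
Hamilton's rule: n·r·B > C, so the trait is favored while C < n·r·B = 2·0.25·0.378 = 0.189.

0.189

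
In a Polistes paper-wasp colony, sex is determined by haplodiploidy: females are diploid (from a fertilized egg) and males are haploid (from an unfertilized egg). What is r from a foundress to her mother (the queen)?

0.5

One meiotic link between diploid queen and diploid daughter: r = 1/2.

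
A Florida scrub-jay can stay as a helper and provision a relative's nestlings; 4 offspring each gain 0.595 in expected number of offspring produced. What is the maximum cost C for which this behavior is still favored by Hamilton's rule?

r to an offspring = 0.5 (one parent–offspring link: r = (1/2)^1 = 1/2).
Hamilton's rule: n·r·B > C, so the trait is favored while C < n·r·B = 4·0.5·0.595 = 1.19.

1.19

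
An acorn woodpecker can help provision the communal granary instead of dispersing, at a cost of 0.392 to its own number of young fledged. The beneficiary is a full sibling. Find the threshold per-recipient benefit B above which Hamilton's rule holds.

r to a full sibling = 1/2 (full sibs share both parents — two paths of length 2: r = 2·(1/2)^2 = 1/2).
Hamilton's rule with n recipients of equal r: n·r·B > C, so B > C/(n·r) = 0.392/(1·0.5) = 0.784.

0.784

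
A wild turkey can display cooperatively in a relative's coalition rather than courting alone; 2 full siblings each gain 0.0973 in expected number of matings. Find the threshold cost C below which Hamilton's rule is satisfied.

0.0973

r to a full sibling = 1/2 (full sibs share both parents — two paths of length 2: r = 2·(1/2)^2 = 1/2).
Hamilton's rule: n·r·B > C, so the trait is favored while C < n·r·B = 2·0.5·0.0973 = 0.0973.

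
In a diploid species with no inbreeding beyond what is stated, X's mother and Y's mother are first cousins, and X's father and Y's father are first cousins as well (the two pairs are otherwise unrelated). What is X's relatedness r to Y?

0.0625

With two independent routes of shared ancestry, r is the sum of the two contributions.
X and Y are related in two ways: second cousins through their mothers (r = 1/32) and second cousins through their fathers (r = 1/32).
r = 1/32 + 1/32 = 0.0625.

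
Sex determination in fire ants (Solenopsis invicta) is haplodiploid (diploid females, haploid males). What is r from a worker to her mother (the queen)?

0.5

One meiotic link between diploid queen and diploid daughter: r = 1/2.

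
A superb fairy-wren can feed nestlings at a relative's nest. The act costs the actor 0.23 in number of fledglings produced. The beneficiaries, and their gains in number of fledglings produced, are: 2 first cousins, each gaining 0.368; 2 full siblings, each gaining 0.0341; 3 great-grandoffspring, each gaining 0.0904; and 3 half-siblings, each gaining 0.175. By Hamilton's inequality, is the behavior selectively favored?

Yes

Hamilton's rule: the trait is favored when the sum of r·B over every recipient exceeds the actor's cost C.
r to a first cousin = 1/8 (first cousins share one grandparent pair — two paths of length 4: r = 2·(1/2)^4 = 1/8).
r to a full sibling = 0.5 (full sibs share both parents — two paths of length 2: r = 2·(1/2)^2 = 1/2).
r to a great-grandoffspring = 0.125 (three parent–offspring links: r = (1/2)^3 = 1/8).
r to a half-sibling = 1/4 (half-sibs share one parent — one path of length 2: r = (1/2)^2 = 1/4).
Summing one r·B term per recipient: 2·0.125·0.368 + 2·0.5·0.0341 + 3·0.125·0.0904 + 3·0.25·0.175 = 0.29125.
0.29125 > 0.23: the indirect benefit exceeds the cost.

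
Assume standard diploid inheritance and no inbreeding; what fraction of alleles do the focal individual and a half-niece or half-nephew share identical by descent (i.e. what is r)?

Half-aunt/uncle↔niece/nephew: one path of length 3: r = (1/2)^3 = 1/8.

0.125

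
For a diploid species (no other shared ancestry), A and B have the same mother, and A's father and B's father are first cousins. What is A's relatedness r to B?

With two independent routes of shared ancestry, r is the sum of the two contributions.
A and B are related in two ways: half-sibs through their shared mother (r = 1/4) and second cousins through their fathers (r = 1/32).
r = 1/4 + 1/32 = 9/32 = 0.28125.

0.28125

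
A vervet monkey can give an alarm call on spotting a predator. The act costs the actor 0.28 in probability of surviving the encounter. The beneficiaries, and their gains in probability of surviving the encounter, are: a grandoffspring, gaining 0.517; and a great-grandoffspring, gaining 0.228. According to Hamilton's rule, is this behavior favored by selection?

Hamilton's rule: the trait is favored when the sum of r·B over every recipient exceeds the actor's cost C.
r to a grandoffspring = 0.25 (two parent–offspring links: r = (1/2)^2 = 1/4).
r to a great-grandoffspring = 0.125 (three parent–offspring links: r = (1/2)^3 = 1/8).
Summing one r·B term per recipient: 1·0.25·0.517 + 1·0.125·0.228 = 0.15775.
0.15775 < 0.28: the indirect benefit is less than the cost.

No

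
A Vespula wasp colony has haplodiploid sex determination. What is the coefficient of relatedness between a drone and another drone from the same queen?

Haploid brothers each carry a random half of the queen's diploid genome, so on average they share half: r = 1/2.

0.5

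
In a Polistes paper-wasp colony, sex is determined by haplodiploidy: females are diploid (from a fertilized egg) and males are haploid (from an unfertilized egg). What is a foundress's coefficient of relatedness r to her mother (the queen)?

One meiotic link between diploid queen and diploid daughter: r = 1/2.

0.5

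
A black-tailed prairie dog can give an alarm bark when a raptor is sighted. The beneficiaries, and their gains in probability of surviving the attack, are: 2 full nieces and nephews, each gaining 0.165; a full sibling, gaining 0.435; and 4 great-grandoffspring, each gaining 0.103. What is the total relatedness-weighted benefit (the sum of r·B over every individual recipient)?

0.3515

r to a full niece or nephew = 1/4 (full aunt/uncle↔niece/nephew: two paths of length 3 through the shared grandparent pair: r = 2·(1/2)^3 = 1/4).
r to a full sibling = 0.5 (full sibs share both parents — two paths of length 2: r = 2·(1/2)^2 = 1/2).
r to a great-grandoffspring = 0.125 (three parent–offspring links: r = (1/2)^3 = 1/8).
Summing one r·B term per recipient: 2·0.25·0.165 + 1·0.5·0.435 + 4·0.125·0.103 = 0.3515.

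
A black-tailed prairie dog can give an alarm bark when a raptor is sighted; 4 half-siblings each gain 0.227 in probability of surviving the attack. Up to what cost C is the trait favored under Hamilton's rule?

r to a half-sibling = 1/4 (half-sibs share one parent — one path of length 2: r = (1/2)^2 = 1/4).
Hamilton's rule: n·r·B > C, so the trait is favored while C < n·r·B = 4·0.25·0.227 = 0.227.

0.227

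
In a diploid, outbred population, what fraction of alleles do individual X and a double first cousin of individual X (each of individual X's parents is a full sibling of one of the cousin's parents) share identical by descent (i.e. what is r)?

Each parent–offspring link contributes a factor of 1/2, and independent paths through distinct common ancestors add.
Double first cousins share both grandparent pairs — four paths of length 4: r = 4·(1/2)^4 = 1/4.

0.25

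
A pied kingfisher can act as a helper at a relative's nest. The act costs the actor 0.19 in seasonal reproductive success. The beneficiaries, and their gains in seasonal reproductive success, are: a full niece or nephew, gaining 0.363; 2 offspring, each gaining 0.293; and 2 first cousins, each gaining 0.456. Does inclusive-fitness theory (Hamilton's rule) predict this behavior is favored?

Hamilton's rule: the trait is favored when the sum of r·B over every recipient exceeds the actor's cost C.
r to a full niece or nephew = 1/4 (full aunt/uncle↔niece/nephew: two paths of length 3 through the shared grandparent pair: r = 2·(1/2)^3 = 1/4).
r to an offspring = 0.5 (one parent–offspring link: r = (1/2)^1 = 1/2).
r to a first cousin = 0.125 (first cousins share one grandparent pair — two paths of length 4: r = 2·(1/2)^4 = 1/8).
Summing one r·B term per recipient: 1·0.25·0.363 + 2·0.5·0.293 + 2·0.125·0.456 = 0.49775.
0.49775 > 0.19: the indirect benefit exceeds the cost.

Yes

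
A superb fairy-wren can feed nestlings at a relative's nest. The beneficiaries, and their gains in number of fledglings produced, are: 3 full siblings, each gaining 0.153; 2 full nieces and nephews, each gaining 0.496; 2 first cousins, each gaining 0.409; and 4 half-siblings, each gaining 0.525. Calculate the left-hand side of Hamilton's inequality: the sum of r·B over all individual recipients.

1.10475

r to a full sibling = 0.5 (full sibs share both parents — two paths of length 2: r = 2·(1/2)^2 = 1/2).
r to a full niece or nephew = 1/4 (full aunt/uncle↔niece/nephew: two paths of length 3 through the shared grandparent pair: r = 2·(1/2)^3 = 1/4).
r to a first cousin = 1/8 (first cousins share one grandparent pair — two paths of length 4: r = 2·(1/2)^4 = 1/8).
r to a half-sibling = 1/4 (half-sibs share one parent — one path of length 2: r = (1/2)^2 = 1/4).
Summing one r·B term per recipient: 3·0.5·0.153 + 2·0.25·0.496 + 2·0.125·0.409 + 4·0.25·0.525 = 1.10475.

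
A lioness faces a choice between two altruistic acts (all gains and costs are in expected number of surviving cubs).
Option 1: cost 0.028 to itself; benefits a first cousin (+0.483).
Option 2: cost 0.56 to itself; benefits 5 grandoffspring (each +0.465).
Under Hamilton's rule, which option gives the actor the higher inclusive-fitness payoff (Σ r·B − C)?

Option 1

Option 1: r to a first cousin = 0.125.
Option 1: Σ r·B − C = (1·0.125·0.483) − 0.028 = 0.032375.
Option 2: r to a grandoffspring = 0.25.
Option 2: Σ r·B − C = (5·0.25·0.465) − 0.56 = 0.02125.
Option 1 has the higher net inclusive-fitness payoff.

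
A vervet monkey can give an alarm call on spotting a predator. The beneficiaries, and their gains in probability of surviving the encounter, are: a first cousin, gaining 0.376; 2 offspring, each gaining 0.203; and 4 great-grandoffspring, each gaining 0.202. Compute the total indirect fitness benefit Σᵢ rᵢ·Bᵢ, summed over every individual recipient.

0.351

r to a first cousin = 0.125 (first cousins share one grandparent pair — two paths of length 4: r = 2·(1/2)^4 = 1/8).
r to an offspring = 0.5 (one parent–offspring link: r = (1/2)^1 = 1/2).
r to a great-grandoffspring = 1/8 (three parent–offspring links: r = (1/2)^3 = 1/8).
Summing one r·B term per recipient: 1·0.125·0.376 + 2·0.5·0.203 + 4·0.125·0.202 = 0.351.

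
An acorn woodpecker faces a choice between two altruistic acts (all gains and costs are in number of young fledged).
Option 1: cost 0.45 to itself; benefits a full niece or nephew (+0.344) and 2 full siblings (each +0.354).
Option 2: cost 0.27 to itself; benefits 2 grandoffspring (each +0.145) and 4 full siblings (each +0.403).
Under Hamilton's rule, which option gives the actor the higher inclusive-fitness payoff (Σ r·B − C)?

Option 2

Option 1: r to a full niece or nephew = 0.25.
Option 1: r to a full sibling = 0.5.
Option 1: Σ r·B − C = (1·0.25·0.344 + 2·0.5·0.354) − 0.45 = -0.01.
Option 2: r to a grandoffspring = 0.25.
Option 2: r to a full sibling = 0.5.
Option 2: Σ r·B − C = (2·0.25·0.145 + 4·0.5·0.403) − 0.27 = 0.6085.
Option 2 has the higher net inclusive-fitness payoff.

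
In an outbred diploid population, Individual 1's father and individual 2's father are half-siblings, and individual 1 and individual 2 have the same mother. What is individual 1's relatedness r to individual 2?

0.3125

Wright's path rule: contributions from independent ancestry routes add.
Individual 1 and individual 2 are related in two ways: half first cousins through their fathers (r = 1/16) and half-sibs through their shared mother (r = 1/4).
r = 1/16 + 1/4 = 0.3125.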